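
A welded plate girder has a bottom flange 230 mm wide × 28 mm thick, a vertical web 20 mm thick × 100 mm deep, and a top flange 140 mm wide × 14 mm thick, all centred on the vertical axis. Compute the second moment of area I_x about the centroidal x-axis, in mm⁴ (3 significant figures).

Decompose the section into non-overlapping parts with the origin at the bottom-left of its bounding rectangle.
Bottom plate: 230 × 28, A = 6 440 mm², y = 14 mm, Ī = 420 747 mm⁴.
Web plate: 20 × 100, A = 2 000 mm², y = 78 mm, Ī = 1 666 667 mm⁴.
Top plate: 140 × 14, A = 1 960 mm², y = 135 mm, Ī = 32 013 mm⁴.
Centroid: ȳ = ΣA·y / ΣA = 49.112 mm.
Transfer each piece to the centroidal x-axis using Ī + A·d² with d = y − 49.112:
  bottom plate: d = -35.112 mm → contributes +8 360 108 mm⁴
  web plate: d = 28.888 mm → contributes +3 335 753 mm⁴
  top plate: d = 85.888 mm → contributes +14 490 596 mm⁴
Total I = 26 186 457 mm⁴.

I_x ≈ 2.62 × 10⁷ mm⁴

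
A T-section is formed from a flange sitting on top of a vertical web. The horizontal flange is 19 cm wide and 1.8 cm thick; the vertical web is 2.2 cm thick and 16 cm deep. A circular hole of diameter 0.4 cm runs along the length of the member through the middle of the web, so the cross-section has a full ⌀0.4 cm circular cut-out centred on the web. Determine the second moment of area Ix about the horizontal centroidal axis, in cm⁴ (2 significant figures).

Ix ≈ 2100 cm⁴

Break the section into simple shapes (no overlaps), measuring from the bottom-left corner of the bounding box.
Flange: 19 × 1.8, A = 34.2 cm², y = 16.9 cm, Ī = 9.234 cm⁴.
Web: 2.2 × 16, A = 35.2 cm², y = 8 cm, Ī = 750.9 cm⁴.
Hole (subtracted): ⌀0.4, A = 0.1257 cm², y = 8 cm, Ī = 0.001257 cm⁴.
Centroid: ȳ = ΣA·y / ΣA = 12.39 cm.
Transfer each piece to the horizontal centroidal axis using Ī + A·d² with d = y − 12.39:
  flange: d = 4.506 cm → contributes +703.7 cm⁴
  web: d = -4.394 cm → contributes +1 430 cm⁴
  hole: d = -4.394 cm → contributes −2.427 cm⁴
Total I = 2 132 cm⁴.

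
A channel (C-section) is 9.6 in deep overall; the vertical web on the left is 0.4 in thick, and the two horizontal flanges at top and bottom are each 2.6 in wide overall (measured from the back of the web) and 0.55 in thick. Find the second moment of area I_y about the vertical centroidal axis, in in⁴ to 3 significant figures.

Break the section into simple shapes (no overlaps), measuring from the bottom-left corner of the bounding box.
Web: 0.4 × 9.6, A = 3.84 in², x = 0.2 in, Ī = 0.0512 in⁴.
Top flange (beyond web): 2.2 × 0.55, A = 1.21 in², x = 1.5 in, Ī = 0.48803 in⁴.
Bottom flange (beyond web): 2.2 × 0.55, A = 1.21 in², x = 1.5 in, Ī = 0.48803 in⁴.
Centroid: x̄ = ΣA·x / ΣA = 0.70256 in.
Transfer each piece to the vertical centroidal axis using Ī + A·d² with d = x − 0.70256:
  web: d = -0.50256 in → contributes +1.021 in⁴
  top flange (beyond web): d = 0.79744 in → contributes +1.2575 in⁴
  bottom flange (beyond web): d = 0.79744 in → contributes +1.2575 in⁴
Total I = 3.536 in⁴.

I_y ≈ 3.54 in⁴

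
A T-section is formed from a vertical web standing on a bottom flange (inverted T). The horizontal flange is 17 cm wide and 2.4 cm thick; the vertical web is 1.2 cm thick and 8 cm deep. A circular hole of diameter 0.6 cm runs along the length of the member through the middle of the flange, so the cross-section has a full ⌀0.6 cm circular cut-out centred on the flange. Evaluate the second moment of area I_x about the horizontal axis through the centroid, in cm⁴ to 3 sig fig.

Treat the section as a set of non-overlapping primitives; coordinates are from the bounding-box lower-left.
Flange: 17 × 2.4, A = 40.8 cm², y = 1.2 cm, Ī = 19.584 cm⁴.
Web: 1.2 × 8, A = 9.6 cm², y = 6.4 cm, Ī = 51.2 cm⁴.
Hole (subtracted): ⌀0.6, A = 0.28274 cm², y = 1.2 cm, Ī = 0.0063617 cm⁴.
Centroid: ȳ = ΣA·y / ΣA = 2.1961 cm.
Transfer each piece to the horizontal axis through the centroid using Ī + A·d² with d = y − 2.1961:
  flange: d = -0.99606 cm → contributes +60.063 cm⁴
  web: d = 4.2039 cm → contributes +220.86 cm⁴
  hole: d = -0.99606 cm → contributes −0.28688 cm⁴
Total I = 280.64 cm⁴.

I_x ≈ 281 cm⁴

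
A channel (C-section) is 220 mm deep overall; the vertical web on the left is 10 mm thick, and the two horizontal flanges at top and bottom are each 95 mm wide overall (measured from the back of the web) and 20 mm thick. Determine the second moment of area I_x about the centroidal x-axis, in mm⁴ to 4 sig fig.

Split into non-overlapping primitives; take the origin at the lower-left of the bounding box.
Web: 10 × 220, A = 2 200 mm², y = 110 mm, Ī = 8 873 333 mm⁴.
Top flange (beyond web): 85 × 20, A = 1 700 mm², y = 210 mm, Ī = 56666.7 mm⁴.
Bottom flange (beyond web): 85 × 20, A = 1 700 mm², y = 10 mm, Ī = 56666.7 mm⁴.
By symmetry the centroid is at mid-height, ȳ = 110 mm.
Transfer each piece to the centroidal x-axis using Ī + A·d² with d = y − 110:
  web: d = 0 mm → contributes +8 873 333 mm⁴
  top flange (beyond web): d = 100 mm → contributes +17 056 667 mm⁴
  bottom flange (beyond web): d = -100 mm → contributes +17 056 667 mm⁴
Total I = 42 986 667 mm⁴.

I_x ≈ 4.299 × 10⁷ mm⁴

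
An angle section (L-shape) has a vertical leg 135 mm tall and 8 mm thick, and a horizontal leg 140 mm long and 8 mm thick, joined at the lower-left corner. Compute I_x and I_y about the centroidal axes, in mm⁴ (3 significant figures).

I_x ≈ 3.80 × 10⁶ mm⁴, I_y ≈ 4.16 × 10⁶ mm⁴

Split into non-overlapping primitives; take the origin at the lower-left of the bounding box.
Vertical leg: 8 × 135, A = 1 080 mm², y = 67.5 mm, Ī = 1 640 250 mm⁴.
Horizontal leg (remainder): 132 × 8, A = 1 056 mm², y = 4 mm, Ī = 5 632 mm⁴.
Centroid: ȳ = ΣA·y / ΣA = 36.107 mm.
Transfer each piece to the centroidal x-axis using Ī + A·d² with d = y − 36.107:
  vertical leg: d = 31.393 mm → contributes +2 704 630 mm⁴
  horizontal leg (remainder): d = -32.107 mm → contributes +1 094 202 mm⁴
Total I = 3 798 832 mm⁴.
For the y-axis: x̄ = 38.607 mm.
Repeating about the centroidal y-axis gives I_y = 4 155 342 mm⁴.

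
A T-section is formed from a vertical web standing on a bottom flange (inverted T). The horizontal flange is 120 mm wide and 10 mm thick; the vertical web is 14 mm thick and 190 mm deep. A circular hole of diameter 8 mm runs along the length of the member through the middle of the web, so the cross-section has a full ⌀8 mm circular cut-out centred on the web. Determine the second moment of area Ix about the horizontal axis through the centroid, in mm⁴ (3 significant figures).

Split into non-overlapping primitives; take the origin at the lower-left of the bounding box.
Flange: 120 × 10, A = 1 200 mm², y = 5 mm, Ī = 10 000 mm⁴.
Web: 14 × 190, A = 2 660 mm², y = 105 mm, Ī = 8 002 167 mm⁴.
Hole (subtracted): ⌀8, A = 50.265 mm², y = 105 mm, Ī = 201.06 mm⁴.
Centroid: ȳ = ΣA·y / ΣA = 73.502 mm.
Transfer each piece to the horizontal axis through the centroid using Ī + A·d² with d = y − 73.502:
  flange: d = -68.502 mm → contributes +5 640 986 mm⁴
  web: d = 31.498 mm → contributes +10 641 260 mm⁴
  hole: d = 31.498 mm → contributes −50 071 mm⁴
Total I = 16 232 175 mm⁴.

Ix ≈ 1.62 × 10⁷ mm⁴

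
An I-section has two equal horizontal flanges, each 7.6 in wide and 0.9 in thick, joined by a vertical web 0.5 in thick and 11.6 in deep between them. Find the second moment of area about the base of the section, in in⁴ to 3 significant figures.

I_base ≈ 1470 in⁴

Split into non-overlapping primitives; take the origin at the lower-left of the bounding box.
Bottom flange: 7.6 × 0.9, A = 6.84 in², y = 0.45 in, Ī = 0.4617 in⁴.
Web: 0.5 × 11.6, A = 5.8 in², y = 6.7 in, Ī = 65.037 in⁴.
Top flange: 7.6 × 0.9, A = 6.84 in², y = 12.95 in, Ī = 0.4617 in⁴.
Transfer each piece to the base of the section using Ī + A·d² with d = y − 0:
  bottom flange: d = 0.45 in → contributes +1.8468 in⁴
  web: d = 6.7 in → contributes +325.4 in⁴
  top flange: d = 12.95 in → contributes +1147.5 in⁴
Total I = 1474.8 in⁴.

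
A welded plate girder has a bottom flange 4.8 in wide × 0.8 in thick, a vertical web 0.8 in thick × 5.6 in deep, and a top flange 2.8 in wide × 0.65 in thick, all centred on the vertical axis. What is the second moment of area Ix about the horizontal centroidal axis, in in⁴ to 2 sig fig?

Break the section into simple shapes (no overlaps), measuring from the bottom-left corner of the bounding box.
Bottom plate: 4.8 × 0.8, A = 3.84 in², y = 0.4 in, Ī = 0.2048 in⁴.
Web plate: 0.8 × 5.6, A = 4.48 in², y = 3.6 in, Ī = 11.71 in⁴.
Top plate: 2.8 × 0.65, A = 1.82 in², y = 6.725 in, Ī = 0.06408 in⁴.
Centroid: ȳ = ΣA·y / ΣA = 2.949 in.
Transfer each piece to the horizontal centroidal axis using Ī + A·d² with d = y − 2.949:
  bottom plate: d = -2.549 in → contributes +25.16 in⁴
  web plate: d = 0.6509 in → contributes +13.61 in⁴
  top plate: d = 3.776 in → contributes +26.01 in⁴
Total I = 64.78 in⁴.

Ix ≈ 65 in⁴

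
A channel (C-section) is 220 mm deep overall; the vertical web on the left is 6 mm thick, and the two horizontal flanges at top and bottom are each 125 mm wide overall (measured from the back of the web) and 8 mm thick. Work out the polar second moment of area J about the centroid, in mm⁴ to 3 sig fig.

Split into non-overlapping primitives; take the origin at the lower-left of the bounding box.
Web: 6 × 220, A = 1 320 mm², y = 110 mm, Ī = 5 324 000 mm⁴.
Top flange (beyond web): 119 × 8, A = 952 mm², y = 216 mm, Ī = 5077.3 mm⁴.
Bottom flange (beyond web): 119 × 8, A = 952 mm², y = 4 mm, Ī = 5077.3 mm⁴.
By symmetry the centroid is at mid-height, ȳ = 110 mm.
Transfer each piece to the centroidal x-axis using Ī + A·d² with d = y − 110:
  web: d = 0 mm → contributes +5 324 000 mm⁴
  top flange (beyond web): d = 106 mm → contributes +10 701 749 mm⁴
  bottom flange (beyond web): d = -106 mm → contributes +10 701 749 mm⁴
Total I = 26 727 499 mm⁴.
For the y-axis: x̄ = 39.911 mm.
Repeating about the centroidal y-axis gives I_y = 5 295 969 mm⁴.
Polar second moment: J = I_x + I_y = 32 023 468 mm⁴.

J ≈ 3.20 × 10⁷ mm⁴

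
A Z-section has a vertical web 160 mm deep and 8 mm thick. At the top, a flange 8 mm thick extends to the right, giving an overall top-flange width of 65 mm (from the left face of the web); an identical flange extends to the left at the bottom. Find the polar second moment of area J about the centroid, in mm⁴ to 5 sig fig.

Split into non-overlapping primitives; take the origin at the lower-left of the bounding box.
Web: 8 × 160, A = 1 280 mm², y = 80 mm, Ī = 2 730 667 mm⁴.
Top flange (beyond web): 57 × 8, A = 456 mm², y = 156 mm, Ī = 2 432 mm⁴.
Bottom flange (beyond web): 57 × 8, A = 456 mm², y = 4 mm, Ī = 2 432 mm⁴.
Centroid: ȳ = ΣA·y / ΣA = 80 mm.
Transfer each piece to the centroidal x-axis using Ī + A·d² with d = y − 80:
  web: d = 0 mm → contributes +2 730 667 mm⁴
  top flange (beyond web): d = 76 mm → contributes +2 636 288 mm⁴
  bottom flange (beyond web): d = -76 mm → contributes +2 636 288 mm⁴
Total I = 8 003 243 mm⁴.
For the y-axis: x̄ = 61 mm.
Repeating about the centroidal y-axis gives I_y = 1 217 051 mm⁴.
Polar second moment: J = I_x + I_y = 9 220 293 mm⁴.

J ≈ 9.2203 × 10⁶ mm⁴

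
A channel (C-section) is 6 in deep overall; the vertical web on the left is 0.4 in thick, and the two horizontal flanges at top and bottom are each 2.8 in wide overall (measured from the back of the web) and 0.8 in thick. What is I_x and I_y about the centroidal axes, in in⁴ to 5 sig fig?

Treat the section as a set of non-overlapping primitives; coordinates are from the bounding-box lower-left.
Web: 0.4 × 6, A = 2.4 in², y = 3 in, Ī = 7.2 in⁴.
Top flange (beyond web): 2.4 × 0.8, A = 1.92 in², y = 5.6 in, Ī = 0.1024 in⁴.
Bottom flange (beyond web): 2.4 × 0.8, A = 1.92 in², y = 0.4 in, Ī = 0.1024 in⁴.
By symmetry the centroid is at mid-height, ȳ = 3 in.
Transfer each piece to the centroidal x-axis using Ī + A·d² with d = y − 3:
  web: d = 0 in → contributes +7.2 in⁴
  top flange (beyond web): d = 2.6 in → contributes +13.0816 in⁴
  bottom flange (beyond web): d = -2.6 in → contributes +13.0816 in⁴
Total I = 33.3632 in⁴.
For the y-axis: x̄ = 1.061538 in.
Repeating about the centroidal y-axis gives I_y = 4.769969 in⁴.

I_x ≈ 33.363 in⁴, I_y ≈ 4.7700 in⁴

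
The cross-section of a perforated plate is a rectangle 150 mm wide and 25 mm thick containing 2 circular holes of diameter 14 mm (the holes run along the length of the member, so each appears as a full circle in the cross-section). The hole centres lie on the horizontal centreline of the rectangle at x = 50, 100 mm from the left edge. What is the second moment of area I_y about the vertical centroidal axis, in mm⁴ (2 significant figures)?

I_y ≈ 6.8 × 10⁶ mm⁴

Break the section into simple shapes (no overlaps), measuring from the bottom-left corner of the bounding box.
Plate: 150 × 25, A = 3 750 mm², x = 75 mm, Ī = 7 031 250 mm⁴.
Hole 1 (subtracted): ⌀14, A = 153.9 mm², x = 50 mm, Ī = 1 886 mm⁴.
Hole 2 (subtracted): ⌀14, A = 153.9 mm², x = 100 mm, Ī = 1 886 mm⁴.
By symmetry the centroid is at mid-width, x̄ = 75 mm.
Transfer each piece to the vertical centroidal axis using Ī + A·d² with d = x − 75:
  plate: d = 0 mm → contributes +7 031 250 mm⁴
  hole 1: d = -25 mm → contributes −98 097 mm⁴
  hole 2: d = 25 mm → contributes −98 097 mm⁴
Total I = 6 835 056 mm⁴.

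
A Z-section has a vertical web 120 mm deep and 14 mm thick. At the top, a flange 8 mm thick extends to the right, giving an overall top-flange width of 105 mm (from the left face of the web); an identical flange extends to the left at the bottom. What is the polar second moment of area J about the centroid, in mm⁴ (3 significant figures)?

J ≈ 1.16 × 10⁷ mm⁴

Break the section into simple shapes (no overlaps), measuring from the bottom-left corner of the bounding box.
Web: 14 × 120, A = 1 680 mm², y = 60 mm, Ī = 2 016 000 mm⁴.
Top flange (beyond web): 91 × 8, A = 728 mm², y = 116 mm, Ī = 3882.7 mm⁴.
Bottom flange (beyond web): 91 × 8, A = 728 mm², y = 4 mm, Ī = 3882.7 mm⁴.
Centroid: ȳ = ΣA·y / ΣA = 60 mm.
Transfer each piece to the centroidal x-axis using Ī + A·d² with d = y − 60:
  web: d = 0 mm → contributes +2 016 000 mm⁴
  top flange (beyond web): d = 56 mm → contributes +2 286 891 mm⁴
  bottom flange (beyond web): d = -56 mm → contributes +2 286 891 mm⁴
Total I = 6 589 781 mm⁴.
For the y-axis: x̄ = 98 mm.
Repeating about the centroidal y-axis gives I_y = 5 045 301 mm⁴.
Polar second moment: J = I_x + I_y = 11 635 083 mm⁴.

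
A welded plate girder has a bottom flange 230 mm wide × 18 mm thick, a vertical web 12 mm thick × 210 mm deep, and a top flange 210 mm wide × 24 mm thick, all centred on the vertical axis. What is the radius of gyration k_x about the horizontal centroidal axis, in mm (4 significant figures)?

k_x ≈ 105.9 mm

Treat the section as a set of non-overlapping primitives; coordinates are from the bounding-box lower-left.
Bottom plate: 230 × 18, A = 4 140 mm², y = 9 mm, Ī = 111 780 mm⁴.
Web plate: 12 × 210, A = 2 520 mm², y = 123 mm, Ī = 9 261 000 mm⁴.
Top plate: 210 × 24, A = 5 040 mm², y = 240 mm, Ī = 241 920 mm⁴.
Centroid: ȳ = ΣA·y / ΣA = 133.062 mm.
Transfer each piece to the horizontal centroidal axis using Ī + A·d² with d = y − 133.062:
  bottom plate: d = -124.062 mm → contributes +63 831 618 mm⁴
  web plate: d = -10.0615 mm → contributes +9 516 111 mm⁴
  top plate: d = 106.938 mm → contributes +57 878 526 mm⁴
Total I = 131 226 256 mm⁴.
Radius of gyration: k = √(I/A) = √(131 226 256 / 11 700) = 105.905 mm.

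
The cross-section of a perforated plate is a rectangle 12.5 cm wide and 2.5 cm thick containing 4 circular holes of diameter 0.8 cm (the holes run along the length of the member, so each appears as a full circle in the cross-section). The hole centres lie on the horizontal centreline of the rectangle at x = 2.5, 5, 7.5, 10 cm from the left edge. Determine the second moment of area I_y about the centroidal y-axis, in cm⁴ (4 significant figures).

I_y ≈ 391.1 cm⁴

Decompose the section into non-overlapping parts with the origin at the bottom-left of its bounding rectangle.
Plate: 12.5 × 2.5, A = 31.25 cm², x = 6.25 cm, Ī = 406.901 cm⁴.
Hole 1 (subtracted): ⌀0.8, A = 0.502655 cm², x = 2.5 cm, Ī = 0.0201062 cm⁴.
Hole 2 (subtracted): ⌀0.8, A = 0.502655 cm², x = 5 cm, Ī = 0.0201062 cm⁴.
Hole 3 (subtracted): ⌀0.8, A = 0.502655 cm², x = 7.5 cm, Ī = 0.0201062 cm⁴.
Hole 4 (subtracted): ⌀0.8, A = 0.502655 cm², x = 10 cm, Ī = 0.0201062 cm⁴.
By symmetry the centroid is at mid-width, x̄ = 6.25 cm.
Transfer each piece to the centroidal y-axis using Ī + A·d² with d = x − 6.25:
  plate: d = 0 cm → contributes +406.901 cm⁴
  hole 1: d = -3.75 cm → contributes −7.08869 cm⁴
  hole 2: d = -1.25 cm → contributes −0.805504 cm⁴
  hole 3: d = 1.25 cm → contributes −0.805504 cm⁴
  hole 4: d = 3.75 cm → contributes −7.08869 cm⁴
Total I = 391.113 cm⁴.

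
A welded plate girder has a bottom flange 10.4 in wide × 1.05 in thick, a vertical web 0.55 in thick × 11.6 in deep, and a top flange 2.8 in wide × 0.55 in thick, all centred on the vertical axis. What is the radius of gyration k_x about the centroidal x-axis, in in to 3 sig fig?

k_x ≈ 4.47 in

Treat the section as a set of non-overlapping primitives; coordinates are from the bounding-box lower-left.
Bottom plate: 10.4 × 1.05, A = 10.92 in², y = 0.525 in, Ī = 1.0033 in⁴.
Web plate: 0.55 × 11.6, A = 6.38 in², y = 6.85 in, Ī = 71.541 in⁴.
Top plate: 2.8 × 0.55, A = 1.54 in², y = 12.925 in, Ī = 0.038821 in⁴.
Centroid: ȳ = ΣA·y / ΣA = 3.6805 in.
Transfer each piece to the centroidal x-axis using Ī + A·d² with d = y − 3.6805:
  bottom plate: d = -3.1555 in → contributes +109.74 in⁴
  web plate: d = 3.1695 in → contributes +135.63 in⁴
  top plate: d = 9.2445 in → contributes +131.65 in⁴
Total I = 377.02 in⁴.
Radius of gyration: k = √(I/A) = √(377.02 / 18.84) = 4.4734 in.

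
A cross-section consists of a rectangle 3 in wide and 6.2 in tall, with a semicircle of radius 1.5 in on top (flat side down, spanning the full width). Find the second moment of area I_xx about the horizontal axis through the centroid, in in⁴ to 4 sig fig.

Split into non-overlapping primitives; take the origin at the lower-left of the bounding box.
Rectangular body: 3 × 6.2, A = 18.6 in², y = 3.1 in, Ī = 59.582 in⁴.
Semicircular cap: semicircle r = 1.5, A = 3.53429 in², y = 6.83662 in, Ī = 0.555645 in⁴.
Centroid: ȳ = ΣA·y / ΣA = 3.69664 in.
Transfer each piece to the horizontal axis through the centroid using Ī + A·d² with d = y − 3.69664:
  rectangular body: d = -0.596645 in → contributes +66.2033 in⁴
  semicircular cap: d = 3.13998 in → contributes +35.4018 in⁴
Total I = 101.605 in⁴.

I_xx ≈ 101.6 in⁴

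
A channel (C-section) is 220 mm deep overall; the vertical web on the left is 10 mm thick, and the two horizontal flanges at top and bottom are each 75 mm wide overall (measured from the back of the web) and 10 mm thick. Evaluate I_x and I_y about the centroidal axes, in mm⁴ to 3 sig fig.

Break the section into simple shapes (no overlaps), measuring from the bottom-left corner of the bounding box.
Web: 10 × 220, A = 2 200 mm², y = 110 mm, Ī = 8 873 333 mm⁴.
Top flange (beyond web): 65 × 10, A = 650 mm², y = 215 mm, Ī = 5416.7 mm⁴.
Bottom flange (beyond web): 65 × 10, A = 650 mm², y = 5 mm, Ī = 5416.7 mm⁴.
By symmetry the centroid is at mid-height, ȳ = 110 mm.
Transfer each piece to the centroidal x-axis using Ī + A·d² with d = y − 110:
  web: d = 0 mm → contributes +8 873 333 mm⁴
  top flange (beyond web): d = 105 mm → contributes +7 171 667 mm⁴
  bottom flange (beyond web): d = -105 mm → contributes +7 171 667 mm⁴
Total I = 23 216 667 mm⁴.
For the y-axis: x̄ = 18.929 mm.
Repeating about the centroidal y-axis gives I_y = 1 625 149 mm⁴.

I_x ≈ 2.32 × 10⁷ mm⁴, I_y ≈ 1.63 × 10⁶ mm⁴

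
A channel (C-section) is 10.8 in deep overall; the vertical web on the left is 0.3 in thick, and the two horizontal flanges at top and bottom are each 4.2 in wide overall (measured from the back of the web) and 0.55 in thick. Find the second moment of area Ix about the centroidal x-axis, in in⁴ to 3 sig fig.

Ix ≈ 144 in⁴

Treat the section as a set of non-overlapping primitives; coordinates are from the bounding-box lower-left.
Web: 0.3 × 10.8, A = 3.24 in², y = 5.4 in, Ī = 31.493 in⁴.
Top flange (beyond web): 3.9 × 0.55, A = 2.145 in², y = 10.525 in, Ī = 0.054072 in⁴.
Bottom flange (beyond web): 3.9 × 0.55, A = 2.145 in², y = 0.275 in, Ī = 0.054072 in⁴.
By symmetry the centroid is at mid-height, ȳ = 5.4 in.
Transfer each piece to the centroidal x-axis using Ī + A·d² with d = y − 5.4:
  web: d = 0 in → contributes +31.493 in⁴
  top flange (beyond web): d = 5.125 in → contributes +56.394 in⁴
  bottom flange (beyond web): d = -5.125 in → contributes +56.394 in⁴
Total I = 144.28 in⁴.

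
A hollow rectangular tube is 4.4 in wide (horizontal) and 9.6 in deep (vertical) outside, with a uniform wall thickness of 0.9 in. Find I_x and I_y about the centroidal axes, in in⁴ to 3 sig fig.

I_x ≈ 222 in⁴, I_y ≈ 56.7 in⁴

Break the section into simple shapes (no overlaps), measuring from the bottom-left corner of the bounding box.
Outer rectangle: 4.4 × 9.6, A = 42.24 in², y = 4.8 in, Ī = 324.4 in⁴.
Inner void (subtracted): 2.6 × 7.8, A = 20.28 in², y = 4.8 in, Ī = 102.82 in⁴.
By symmetry the centroid is at mid-height, ȳ = 4.8 in.
All pieces are centred on the centroidal x-axis, so I = ΣĪ (holes subtracted) = 221.58 in⁴.
Repeating about the centroidal y-axis gives I_y = 56.723 in⁴.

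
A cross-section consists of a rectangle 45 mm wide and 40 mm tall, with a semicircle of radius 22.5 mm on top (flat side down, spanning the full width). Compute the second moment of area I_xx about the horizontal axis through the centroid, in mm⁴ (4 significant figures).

I_xx ≈ 7.497 × 10⁵ mm⁴

Break the section into simple shapes (no overlaps), measuring from the bottom-left corner of the bounding box.
Rectangular body: 45 × 40, A = 1 800 mm², y = 20 mm, Ī = 240 000 mm⁴.
Semicircular cap: semicircle r = 22.5, A = 795.216 mm², y = 49.5493 mm, Ī = 28129.5 mm⁴.
Centroid: ȳ = ΣA·y / ΣA = 29.0544 mm.
Transfer each piece to the horizontal axis through the centroid using Ī + A·d² with d = y − 29.0544:
  rectangular body: d = -9.05438 mm → contributes +387 567 mm⁴
  semicircular cap: d = 20.4949 mm → contributes +362 153 mm⁴
Total I = 749 720 mm⁴.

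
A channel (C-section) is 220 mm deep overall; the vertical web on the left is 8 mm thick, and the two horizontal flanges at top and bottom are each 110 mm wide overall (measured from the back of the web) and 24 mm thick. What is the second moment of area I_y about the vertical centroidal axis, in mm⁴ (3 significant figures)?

I_y ≈ 8.17 × 10⁶ mm⁴

Decompose the section into non-overlapping parts with the origin at the bottom-left of its bounding rectangle.
Web: 8 × 220, A = 1 760 mm², x = 4 mm, Ī = 9386.7 mm⁴.
Top flange (beyond web): 102 × 24, A = 2 448 mm², x = 59 mm, Ī = 2 122 416 mm⁴.
Bottom flange (beyond web): 102 × 24, A = 2 448 mm², x = 59 mm, Ī = 2 122 416 mm⁴.
Centroid: x̄ = ΣA·x / ΣA = 44.457 mm.
Transfer each piece to the vertical centroidal axis using Ī + A·d² with d = x − 44.457:
  web: d = -40.457 mm → contributes +2 890 062 mm⁴
  top flange (beyond web): d = 14.543 mm → contributes +2 640 184 mm⁴
  bottom flange (beyond web): d = 14.543 mm → contributes +2 640 184 mm⁴
Total I = 8 170 430 mm⁴.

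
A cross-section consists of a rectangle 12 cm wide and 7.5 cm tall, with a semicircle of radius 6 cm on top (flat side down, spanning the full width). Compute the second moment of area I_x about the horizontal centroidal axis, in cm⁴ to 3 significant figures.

I_x ≈ 1940 cm⁴

Treat the section as a set of non-overlapping primitives; coordinates are from the bounding-box lower-left.
Rectangular body: 12 × 7.5, A = 90 cm², y = 3.75 cm, Ī = 421.88 cm⁴.
Semicircular cap: semicircle r = 6, A = 56.549 cm², y = 10.046 cm, Ī = 142.25 cm⁴.
Centroid: ȳ = ΣA·y / ΣA = 6.1796 cm.
Transfer each piece to the horizontal centroidal axis using Ī + A·d² with d = y − 6.1796:
  rectangular body: d = -2.4296 cm → contributes +953.15 cm⁴
  semicircular cap: d = 3.8669 cm → contributes +987.79 cm⁴
Total I = 1940.9 cm⁴.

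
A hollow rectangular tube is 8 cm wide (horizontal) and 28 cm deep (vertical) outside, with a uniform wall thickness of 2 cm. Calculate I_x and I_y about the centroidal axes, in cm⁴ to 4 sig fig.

I_x ≈ 1.003 × 10⁴ cm⁴, I_y ≈ 1067 cm⁴

Decompose the section into non-overlapping parts with the origin at the bottom-left of its bounding rectangle.
Outer rectangle: 8 × 28, A = 224 cm², y = 14 cm, Ī = 14634.7 cm⁴.
Inner void (subtracted): 4 × 24, A = 96 cm², y = 14 cm, Ī = 4 608 cm⁴.
By symmetry the centroid is at mid-height, ȳ = 14 cm.
All pieces are centred on the centroidal x-axis, so I = ΣĪ (holes subtracted) = 10026.7 cm⁴.
Repeating about the centroidal y-axis gives I_y = 1066.67 cm⁴.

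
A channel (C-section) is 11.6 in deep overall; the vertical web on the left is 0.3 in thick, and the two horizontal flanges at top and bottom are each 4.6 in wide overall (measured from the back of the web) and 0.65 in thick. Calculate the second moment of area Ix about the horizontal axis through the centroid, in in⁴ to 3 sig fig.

Treat the section as a set of non-overlapping primitives; coordinates are from the bounding-box lower-left.
Web: 0.3 × 11.6, A = 3.48 in², y = 5.8 in, Ī = 39.022 in⁴.
Top flange (beyond web): 4.3 × 0.65, A = 2.795 in², y = 11.275 in, Ī = 0.098407 in⁴.
Bottom flange (beyond web): 4.3 × 0.65, A = 2.795 in², y = 0.325 in, Ī = 0.098407 in⁴.
By symmetry the centroid is at mid-height, ȳ = 5.8 in.
Transfer each piece to the horizontal axis through the centroid using Ī + A·d² with d = y − 5.8:
  web: d = 0 in → contributes +39.022 in⁴
  top flange (beyond web): d = 5.475 in → contributes +83.88 in⁴
  bottom flange (beyond web): d = -5.475 in → contributes +83.88 in⁴
Total I = 206.78 in⁴.

Ix ≈ 207 in⁴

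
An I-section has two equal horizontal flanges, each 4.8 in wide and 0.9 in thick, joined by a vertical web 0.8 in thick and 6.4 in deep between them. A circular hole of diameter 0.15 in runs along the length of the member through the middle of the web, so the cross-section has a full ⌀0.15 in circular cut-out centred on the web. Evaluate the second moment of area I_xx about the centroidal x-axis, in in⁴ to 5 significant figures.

Split into non-overlapping primitives; take the origin at the lower-left of the bounding box.
Bottom flange: 4.8 × 0.9, A = 4.32 in², y = 0.45 in, Ī = 0.2916 in⁴.
Web: 0.8 × 6.4, A = 5.12 in², y = 4.1 in, Ī = 17.47627 in⁴.
Top flange: 4.8 × 0.9, A = 4.32 in², y = 7.75 in, Ī = 0.2916 in⁴.
Hole (subtracted): ⌀0.15, A = 0.01767146 in², y = 4.1 in, Ī = 0.00002485049 in⁴.
By symmetry the centroid is at mid-height, ȳ = 4.1 in.
Transfer each piece to the centroidal x-axis using Ī + A·d² with d = y − 4.1:
  bottom flange: d = -3.65 in → contributes +57.8448 in⁴
  web: d = 0 in → contributes +17.47627 in⁴
  top flange: d = 3.65 in → contributes +57.8448 in⁴
  hole: d = 0 in → contributes −0.00002485049 in⁴
Total I = 133.1658 in⁴.

I_xx ≈ 133.17 in⁴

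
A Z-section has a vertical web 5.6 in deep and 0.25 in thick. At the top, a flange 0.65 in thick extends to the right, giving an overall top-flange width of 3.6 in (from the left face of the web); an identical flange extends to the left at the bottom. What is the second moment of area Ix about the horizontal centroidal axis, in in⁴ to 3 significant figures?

Break the section into simple shapes (no overlaps), measuring from the bottom-left corner of the bounding box.
Web: 0.25 × 5.6, A = 1.4 in², y = 2.8 in, Ī = 3.6587 in⁴.
Top flange (beyond web): 3.35 × 0.65, A = 2.1775 in², y = 5.275 in, Ī = 0.076666 in⁴.
Bottom flange (beyond web): 3.35 × 0.65, A = 2.1775 in², y = 0.325 in, Ī = 0.076666 in⁴.
Centroid: ȳ = ΣA·y / ΣA = 2.8 in.
Transfer each piece to the horizontal centroidal axis using Ī + A·d² with d = y − 2.8:
  web: d = 0 in → contributes +3.6587 in⁴
  top flange (beyond web): d = 2.475 in → contributes +13.415 in⁴
  bottom flange (beyond web): d = -2.475 in → contributes +13.415 in⁴
Total I = 30.489 in⁴.

Ix ≈ 30.5 in⁴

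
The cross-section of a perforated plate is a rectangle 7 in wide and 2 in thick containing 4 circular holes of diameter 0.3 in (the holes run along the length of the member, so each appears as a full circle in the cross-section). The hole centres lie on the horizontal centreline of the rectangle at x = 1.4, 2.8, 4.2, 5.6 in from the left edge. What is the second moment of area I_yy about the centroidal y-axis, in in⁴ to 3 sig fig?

Split into non-overlapping primitives; take the origin at the lower-left of the bounding box.
Plate: 7 × 2, A = 14 in², x = 3.5 in, Ī = 57.167 in⁴.
Hole 1 (subtracted): ⌀0.3, A = 0.070686 in², x = 1.4 in, Ī = 0.00039761 in⁴.
Hole 2 (subtracted): ⌀0.3, A = 0.070686 in², x = 2.8 in, Ī = 0.00039761 in⁴.
Hole 3 (subtracted): ⌀0.3, A = 0.070686 in², x = 4.2 in, Ī = 0.00039761 in⁴.
Hole 4 (subtracted): ⌀0.3, A = 0.070686 in², x = 5.6 in, Ī = 0.00039761 in⁴.
By symmetry the centroid is at mid-width, x̄ = 3.5 in.
Transfer each piece to the centroidal y-axis using Ī + A·d² with d = x − 3.5:
  plate: d = 0 in → contributes +57.167 in⁴
  hole 1: d = -2.1 in → contributes −0.31212 in⁴
  hole 2: d = -0.7 in → contributes −0.035034 in⁴
  hole 3: d = 0.7 in → contributes −0.035034 in⁴
  hole 4: d = 2.1 in → contributes −0.31212 in⁴
Total I = 56.472 in⁴.

I_yy ≈ 56.5 in⁴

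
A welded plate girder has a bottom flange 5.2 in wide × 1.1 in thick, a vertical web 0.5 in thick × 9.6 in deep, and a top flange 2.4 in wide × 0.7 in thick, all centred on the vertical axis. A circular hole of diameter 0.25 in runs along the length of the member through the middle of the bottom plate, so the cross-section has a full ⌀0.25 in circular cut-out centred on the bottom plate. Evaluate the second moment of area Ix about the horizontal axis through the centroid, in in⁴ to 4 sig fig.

Treat the section as a set of non-overlapping primitives; coordinates are from the bounding-box lower-left.
Bottom plate: 5.2 × 1.1, A = 5.72 in², y = 0.55 in, Ī = 0.576767 in⁴.
Web plate: 0.5 × 9.6, A = 4.8 in², y = 5.9 in, Ī = 36.864 in⁴.
Top plate: 2.4 × 0.7, A = 1.68 in², y = 11.05 in, Ī = 0.0686 in⁴.
Hole (subtracted): ⌀0.25, A = 0.0490874 in², y = 0.55 in, Ī = 0.000191748 in⁴.
Centroid: ȳ = ΣA·y / ΣA = 4.11516 in.
Transfer each piece to the horizontal axis through the centroid using Ī + A·d² with d = y − 4.11516:
  bottom plate: d = -3.56516 in → contributes +73.2802 in⁴
  web plate: d = 1.78484 in → contributes +52.1551 in⁴
  top plate: d = 6.93484 in → contributes +80.8631 in⁴
  hole: d = -3.56516 in → contributes −0.624112 in⁴
Total I = 205.674 in⁴.

Ix ≈ 205.7 in⁴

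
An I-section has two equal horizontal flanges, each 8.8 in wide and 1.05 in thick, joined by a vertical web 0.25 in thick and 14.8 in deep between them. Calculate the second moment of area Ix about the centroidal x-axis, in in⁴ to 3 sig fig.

Ix ≈ 1230 in⁴

Decompose the section into non-overlapping parts with the origin at the bottom-left of its bounding rectangle.
Bottom flange: 8.8 × 1.05, A = 9.24 in², y = 0.525 in, Ī = 0.84893 in⁴.
Web: 0.25 × 14.8, A = 3.7 in², y = 8.45 in, Ī = 67.537 in⁴.
Top flange: 8.8 × 1.05, A = 9.24 in², y = 16.375 in, Ī = 0.84893 in⁴.
By symmetry the centroid is at mid-height, ȳ = 8.45 in.
Transfer each piece to the centroidal x-axis using Ī + A·d² with d = y − 8.45:
  bottom flange: d = -7.925 in → contributes +581.17 in⁴
  web: d = 0 in → contributes +67.537 in⁴
  top flange: d = 7.925 in → contributes +581.17 in⁴
Total I = 1229.9 in⁴.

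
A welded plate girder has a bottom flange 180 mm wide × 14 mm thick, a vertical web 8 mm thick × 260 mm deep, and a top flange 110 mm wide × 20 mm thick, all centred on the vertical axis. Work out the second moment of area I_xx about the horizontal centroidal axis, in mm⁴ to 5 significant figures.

Split into non-overlapping primitives; take the origin at the lower-left of the bounding box.
Bottom plate: 180 × 14, A = 2 520 mm², y = 7 mm, Ī = 41 160 mm⁴.
Web plate: 8 × 260, A = 2 080 mm², y = 144 mm, Ī = 11 717 333 mm⁴.
Top plate: 110 × 20, A = 2 200 mm², y = 284 mm, Ī = 73333.33 mm⁴.
Centroid: ȳ = ΣA·y / ΣA = 138.5235 mm.
Transfer each piece to the horizontal centroidal axis using Ī + A·d² with d = y − 138.5235:
  bottom plate: d = -131.5235 mm → contributes +43 633 226 mm⁴
  web plate: d = 5.476471 mm → contributes +11 779 716 mm⁴
  top plate: d = 145.4765 mm → contributes +46 632 821 mm⁴
Total I = 102 045 763 mm⁴.

I_xx ≈ 1.0205 × 10⁸ mm⁴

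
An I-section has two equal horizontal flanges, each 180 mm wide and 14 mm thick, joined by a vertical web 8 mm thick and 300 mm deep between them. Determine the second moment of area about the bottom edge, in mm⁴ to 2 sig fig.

Break the section into simple shapes (no overlaps), measuring from the bottom-left corner of the bounding box.
Bottom flange: 180 × 14, A = 2 520 mm², y = 7 mm, Ī = 41 160 mm⁴.
Web: 8 × 300, A = 2 400 mm², y = 164 mm, Ī = 18 000 000 mm⁴.
Top flange: 180 × 14, A = 2 520 mm², y = 321 mm, Ī = 41 160 mm⁴.
Transfer each piece to a horizontal axis along the bottom face using Ī + A·d² with d = y − 0:
  bottom flange: d = 7 mm → contributes +164 640 mm⁴
  web: d = 164 mm → contributes +82 550 400 mm⁴
  top flange: d = 321 mm → contributes +259 704 480 mm⁴
Total I = 342 419 520 mm⁴.

I_base ≈ 3.4 × 10⁸ mm⁴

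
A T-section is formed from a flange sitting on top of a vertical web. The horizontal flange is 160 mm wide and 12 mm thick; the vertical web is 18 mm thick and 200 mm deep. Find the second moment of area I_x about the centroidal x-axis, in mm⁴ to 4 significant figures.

I_x ≈ 2.609 × 10⁷ mm⁴

Break the section into simple shapes (no overlaps), measuring from the bottom-left corner of the bounding box.
Flange: 160 × 12, A = 1 920 mm², y = 206 mm, Ī = 23 040 mm⁴.
Web: 18 × 200, A = 3 600 mm², y = 100 mm, Ī = 12 000 000 mm⁴.
Centroid: ȳ = ΣA·y / ΣA = 136.87 mm.
Transfer each piece to the centroidal x-axis using Ī + A·d² with d = y − 136.87:
  flange: d = 69.1304 mm → contributes +9 198 753 mm⁴
  web: d = -36.8696 mm → contributes +16 893 713 mm⁴
Total I = 26 092 466 mm⁴.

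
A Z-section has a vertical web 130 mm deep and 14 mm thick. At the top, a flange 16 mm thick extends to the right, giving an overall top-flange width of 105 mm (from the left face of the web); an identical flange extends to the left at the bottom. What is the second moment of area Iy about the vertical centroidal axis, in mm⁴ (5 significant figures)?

Treat the section as a set of non-overlapping primitives; coordinates are from the bounding-box lower-left.
Web: 14 × 130, A = 1 820 mm², x = 98 mm, Ī = 29726.67 mm⁴.
Top flange (beyond web): 91 × 16, A = 1 456 mm², x = 150.5 mm, Ī = 1 004 761 mm⁴.
Bottom flange (beyond web): 91 × 16, A = 1 456 mm², x = 45.5 mm, Ī = 1 004 761 mm⁴.
Centroid: x̄ = ΣA·x / ΣA = 98 mm.
Transfer each piece to the vertical centroidal axis using Ī + A·d² with d = x − 98:
  web: d = 0 mm → contributes +29726.67 mm⁴
  top flange (beyond web): d = 52.5 mm → contributes +5 017 861 mm⁴
  bottom flange (beyond web): d = -52.5 mm → contributes +5 017 861 mm⁴
Total I = 10 065 449 mm⁴.

Iy ≈ 1.0065 × 10⁷ mm⁴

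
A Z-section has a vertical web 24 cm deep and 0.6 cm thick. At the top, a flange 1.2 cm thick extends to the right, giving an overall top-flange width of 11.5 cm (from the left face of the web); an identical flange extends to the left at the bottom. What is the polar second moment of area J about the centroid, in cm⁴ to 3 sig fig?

J ≈ 5220 cm⁴

Break the section into simple shapes (no overlaps), measuring from the bottom-left corner of the bounding box.
Web: 0.6 × 24, A = 14.4 cm², y = 12 cm, Ī = 691.2 cm⁴.
Top flange (beyond web): 10.9 × 1.2, A = 13.08 cm², y = 23.4 cm, Ī = 1.5696 cm⁴.
Bottom flange (beyond web): 10.9 × 1.2, A = 13.08 cm², y = 0.6 cm, Ī = 1.5696 cm⁴.
Centroid: ȳ = ΣA·y / ΣA = 12 cm.
Transfer each piece to the centroidal x-axis using Ī + A·d² with d = y − 12:
  web: d = 0 cm → contributes +691.2 cm⁴
  top flange (beyond web): d = 11.4 cm → contributes +1701.4 cm⁴
  bottom flange (beyond web): d = -11.4 cm → contributes +1701.4 cm⁴
Total I = 4094.1 cm⁴.
For the y-axis: x̄ = 11.2 cm.
Repeating about the centroidal y-axis gives I_y = 1124.4 cm⁴.
Polar second moment: J = I_x + I_y = 5218.4 cm⁴.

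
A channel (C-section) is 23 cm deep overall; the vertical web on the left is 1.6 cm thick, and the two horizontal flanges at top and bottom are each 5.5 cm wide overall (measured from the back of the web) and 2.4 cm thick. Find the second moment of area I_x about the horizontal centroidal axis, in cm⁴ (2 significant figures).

Decompose the section into non-overlapping parts with the origin at the bottom-left of its bounding rectangle.
Web: 1.6 × 23, A = 36.8 cm², y = 11.5 cm, Ī = 1 622 cm⁴.
Top flange (beyond web): 3.9 × 2.4, A = 9.36 cm², y = 21.8 cm, Ī = 4.493 cm⁴.
Bottom flange (beyond web): 3.9 × 2.4, A = 9.36 cm², y = 1.2 cm, Ī = 4.493 cm⁴.
By symmetry the centroid is at mid-height, ȳ = 11.5 cm.
Transfer each piece to the horizontal centroidal axis using Ī + A·d² with d = y − 11.5:
  web: d = 0 cm → contributes +1 622 cm⁴
  top flange (beyond web): d = 10.3 cm → contributes +997.5 cm⁴
  bottom flange (beyond web): d = -10.3 cm → contributes +997.5 cm⁴
Total I = 3 617 cm⁴.

I_x ≈ 3600 cm⁴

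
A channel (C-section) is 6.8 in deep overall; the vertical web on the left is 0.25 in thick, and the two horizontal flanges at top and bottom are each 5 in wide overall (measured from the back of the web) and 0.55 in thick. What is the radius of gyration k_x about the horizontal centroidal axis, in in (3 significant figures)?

k_x ≈ 2.89 in

Break the section into simple shapes (no overlaps), measuring from the bottom-left corner of the bounding box.
Web: 0.25 × 6.8, A = 1.7 in², y = 3.4 in, Ī = 6.5507 in⁴.
Top flange (beyond web): 4.75 × 0.55, A = 2.6125 in², y = 6.525 in, Ī = 0.065857 in⁴.
Bottom flange (beyond web): 4.75 × 0.55, A = 2.6125 in², y = 0.275 in, Ī = 0.065857 in⁴.
By symmetry the centroid is at mid-height, ȳ = 3.4 in.
Transfer each piece to the horizontal centroidal axis using Ī + A·d² with d = y − 3.4:
  web: d = 0 in → contributes +6.5507 in⁴
  top flange (beyond web): d = 3.125 in → contributes +25.579 in⁴
  bottom flange (beyond web): d = -3.125 in → contributes +25.579 in⁴
Total I = 57.708 in⁴.
Radius of gyration: k = √(I/A) = √(57.708 / 6.925) = 2.8867 in.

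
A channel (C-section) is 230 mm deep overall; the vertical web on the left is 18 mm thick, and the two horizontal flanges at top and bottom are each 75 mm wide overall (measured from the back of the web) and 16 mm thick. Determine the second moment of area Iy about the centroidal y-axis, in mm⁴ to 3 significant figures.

Iy ≈ 2.39 × 10⁶ mm⁴

Break the section into simple shapes (no overlaps), measuring from the bottom-left corner of the bounding box.
Web: 18 × 230, A = 4 140 mm², x = 9 mm, Ī = 111 780 mm⁴.
Top flange (beyond web): 57 × 16, A = 912 mm², x = 46.5 mm, Ī = 246 924 mm⁴.
Bottom flange (beyond web): 57 × 16, A = 912 mm², x = 46.5 mm, Ī = 246 924 mm⁴.
Centroid: x̄ = ΣA·x / ΣA = 20.469 mm.
Transfer each piece to the centroidal y-axis using Ī + A·d² with d = x − 20.469:
  web: d = -11.469 mm → contributes +656 329 mm⁴
  top flange (beyond web): d = 26.031 mm → contributes +864 916 mm⁴
  bottom flange (beyond web): d = 26.031 mm → contributes +864 916 mm⁴
Total I = 2 386 161 mm⁴.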